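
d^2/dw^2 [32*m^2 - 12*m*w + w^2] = 2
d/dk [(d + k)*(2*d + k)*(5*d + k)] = 17*d^2 + 16*d*k + 3*k^2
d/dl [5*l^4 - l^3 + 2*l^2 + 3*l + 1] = 20*l^3 - 3*l^2 + 4*l + 3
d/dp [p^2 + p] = 2*p + 1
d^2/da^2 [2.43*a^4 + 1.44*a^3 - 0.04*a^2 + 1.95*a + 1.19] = 29.16*a^2 + 8.64*a - 0.08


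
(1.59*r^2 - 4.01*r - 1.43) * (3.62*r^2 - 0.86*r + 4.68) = 5.7558*r^4 - 15.8836*r^3 + 5.7132*r^2 - 17.537*r - 6.6924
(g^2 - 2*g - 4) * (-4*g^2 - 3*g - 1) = -4*g^4 + 5*g^3 + 21*g^2 + 14*g + 4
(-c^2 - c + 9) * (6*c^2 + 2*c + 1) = -6*c^4 - 8*c^3 + 51*c^2 + 17*c + 9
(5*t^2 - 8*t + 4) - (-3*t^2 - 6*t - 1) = 8*t^2 - 2*t + 5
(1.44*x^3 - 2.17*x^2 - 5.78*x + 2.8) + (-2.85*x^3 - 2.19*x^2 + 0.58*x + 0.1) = -1.41*x^3 - 4.36*x^2 - 5.2*x + 2.9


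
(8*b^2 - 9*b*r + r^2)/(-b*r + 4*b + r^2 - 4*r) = (-8*b + r)/(r - 4)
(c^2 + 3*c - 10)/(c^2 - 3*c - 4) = (-c^2 - 3*c + 10)/(-c^2 + 3*c + 4)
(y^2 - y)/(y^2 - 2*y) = (y - 1)/(y - 2)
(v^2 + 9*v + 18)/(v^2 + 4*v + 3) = (v + 6)/(v + 1)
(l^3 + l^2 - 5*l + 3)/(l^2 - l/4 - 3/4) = 4*(l^2 + 2*l - 3)/(4*l + 3)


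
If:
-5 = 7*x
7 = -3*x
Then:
No Solution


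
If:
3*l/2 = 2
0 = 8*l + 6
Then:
No Solution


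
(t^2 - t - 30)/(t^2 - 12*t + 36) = (t + 5)/(t - 6)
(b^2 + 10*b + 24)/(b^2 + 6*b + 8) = (b + 6)/(b + 2)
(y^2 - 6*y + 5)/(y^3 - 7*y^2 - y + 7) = (y - 5)/(y^2 - 6*y - 7)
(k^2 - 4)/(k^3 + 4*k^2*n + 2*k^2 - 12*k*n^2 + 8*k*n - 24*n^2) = (k - 2)/(k^2 + 4*k*n - 12*n^2)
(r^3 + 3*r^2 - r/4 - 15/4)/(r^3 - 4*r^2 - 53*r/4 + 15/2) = (2*r^2 + r - 3)/(2*r^2 - 13*r + 6)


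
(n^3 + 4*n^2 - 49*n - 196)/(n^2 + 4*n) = n - 49/n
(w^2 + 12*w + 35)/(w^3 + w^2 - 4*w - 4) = (w^2 + 12*w + 35)/(w^3 + w^2 - 4*w - 4)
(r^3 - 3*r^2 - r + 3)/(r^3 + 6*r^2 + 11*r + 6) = (r^2 - 4*r + 3)/(r^2 + 5*r + 6)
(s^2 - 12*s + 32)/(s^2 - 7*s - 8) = (s - 4)/(s + 1)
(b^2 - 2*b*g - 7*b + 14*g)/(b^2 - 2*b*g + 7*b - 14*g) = (b - 7)/(b + 7)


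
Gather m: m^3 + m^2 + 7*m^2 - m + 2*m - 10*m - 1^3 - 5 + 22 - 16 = m^3 + 8*m^2 - 9*m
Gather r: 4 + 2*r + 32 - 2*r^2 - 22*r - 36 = -2*r^2 - 20*r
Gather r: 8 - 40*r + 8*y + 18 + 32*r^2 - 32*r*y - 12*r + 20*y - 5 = 32*r^2 + r*(-32*y - 52) + 28*y + 21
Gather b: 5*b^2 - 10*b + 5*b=5*b^2 - 5*b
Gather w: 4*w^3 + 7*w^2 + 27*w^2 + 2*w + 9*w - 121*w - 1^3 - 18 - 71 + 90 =4*w^3 + 34*w^2 - 110*w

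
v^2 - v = v*(v - 1)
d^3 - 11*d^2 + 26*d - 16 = (d - 8)*(d - 2)*(d - 1)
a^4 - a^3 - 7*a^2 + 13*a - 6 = (a - 2)*(a - 1)^2*(a + 3)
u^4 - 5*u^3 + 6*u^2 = u^2*(u - 3)*(u - 2)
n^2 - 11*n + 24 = (n - 8)*(n - 3)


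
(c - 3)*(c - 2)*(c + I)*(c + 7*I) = c^4 - 5*c^3 + 8*I*c^3 - c^2 - 40*I*c^2 + 35*c + 48*I*c - 42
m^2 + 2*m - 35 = (m - 5)*(m + 7)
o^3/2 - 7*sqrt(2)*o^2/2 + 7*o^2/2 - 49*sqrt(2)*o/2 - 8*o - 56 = (o/2 + sqrt(2)/2)*(o + 7)*(o - 8*sqrt(2))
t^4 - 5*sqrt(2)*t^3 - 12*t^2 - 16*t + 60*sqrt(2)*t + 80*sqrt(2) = (t - 4)*(t + 2)^2*(t - 5*sqrt(2))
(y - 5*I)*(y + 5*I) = y^2 + 25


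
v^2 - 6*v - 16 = (v - 8)*(v + 2)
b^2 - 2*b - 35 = (b - 7)*(b + 5)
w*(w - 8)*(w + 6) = w^3 - 2*w^2 - 48*w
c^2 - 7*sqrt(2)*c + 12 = (c - 6*sqrt(2))*(c - sqrt(2))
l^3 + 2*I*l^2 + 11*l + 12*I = (l - 3*I)*(l + I)*(l + 4*I)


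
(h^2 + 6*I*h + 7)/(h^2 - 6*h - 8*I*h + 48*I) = (h^2 + 6*I*h + 7)/(h^2 - 6*h - 8*I*h + 48*I)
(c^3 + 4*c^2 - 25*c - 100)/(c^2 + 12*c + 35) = (c^2 - c - 20)/(c + 7)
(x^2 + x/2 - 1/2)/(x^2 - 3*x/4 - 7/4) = 2*(2*x - 1)/(4*x - 7)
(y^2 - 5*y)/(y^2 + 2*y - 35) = y/(y + 7)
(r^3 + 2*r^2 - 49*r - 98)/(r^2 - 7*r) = r + 9 + 14/r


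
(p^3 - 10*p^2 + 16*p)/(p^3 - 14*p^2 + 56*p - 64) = p/(p - 4)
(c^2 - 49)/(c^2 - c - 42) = (c + 7)/(c + 6)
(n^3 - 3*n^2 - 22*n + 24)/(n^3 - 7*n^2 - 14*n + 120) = (n - 1)/(n - 5)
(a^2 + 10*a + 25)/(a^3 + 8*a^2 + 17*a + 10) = (a + 5)/(a^2 + 3*a + 2)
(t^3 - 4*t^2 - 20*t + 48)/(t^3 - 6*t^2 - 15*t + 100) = (t^2 - 8*t + 12)/(t^2 - 10*t + 25)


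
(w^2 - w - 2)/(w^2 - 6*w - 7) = (w - 2)/(w - 7)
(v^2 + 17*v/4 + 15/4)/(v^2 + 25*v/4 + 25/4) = (v + 3)/(v + 5)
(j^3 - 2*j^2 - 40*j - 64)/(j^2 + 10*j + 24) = (j^2 - 6*j - 16)/(j + 6)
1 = 1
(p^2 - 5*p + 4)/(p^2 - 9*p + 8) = (p - 4)/(p - 8)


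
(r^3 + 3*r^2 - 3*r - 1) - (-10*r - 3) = r^3 + 3*r^2 + 7*r + 2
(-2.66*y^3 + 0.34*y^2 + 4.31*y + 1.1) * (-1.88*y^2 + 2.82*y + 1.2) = 5.0008*y^5 - 8.1404*y^4 - 10.336*y^3 + 10.4942*y^2 + 8.274*y + 1.32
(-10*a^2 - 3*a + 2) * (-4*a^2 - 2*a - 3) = 40*a^4 + 32*a^3 + 28*a^2 + 5*a - 6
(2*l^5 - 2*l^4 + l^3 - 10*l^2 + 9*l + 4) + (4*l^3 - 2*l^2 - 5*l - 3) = 2*l^5 - 2*l^4 + 5*l^3 - 12*l^2 + 4*l + 1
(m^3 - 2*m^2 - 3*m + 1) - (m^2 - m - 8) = m^3 - 3*m^2 - 2*m + 9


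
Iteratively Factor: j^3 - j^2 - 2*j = (j - 2)*(j^2 + j) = (j - 2)*(j + 1)*(j)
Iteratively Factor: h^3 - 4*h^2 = (h - 4)*(h^2) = h*(h - 4)*(h)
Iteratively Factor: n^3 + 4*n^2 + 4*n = (n + 2)*(n^2 + 2*n) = (n + 2)^2*(n)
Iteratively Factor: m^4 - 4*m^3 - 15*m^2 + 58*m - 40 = (m - 5)*(m^3 + m^2 - 10*m + 8) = (m - 5)*(m + 4)*(m^2 - 3*m + 2) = (m - 5)*(m - 2)*(m + 4)*(m - 1)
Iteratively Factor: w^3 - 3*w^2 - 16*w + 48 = (w - 3)*(w^2 - 16) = (w - 4)*(w - 3)*(w + 4)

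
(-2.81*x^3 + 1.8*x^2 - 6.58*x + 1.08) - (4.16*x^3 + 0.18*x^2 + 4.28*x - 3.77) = -6.97*x^3 + 1.62*x^2 - 10.86*x + 4.85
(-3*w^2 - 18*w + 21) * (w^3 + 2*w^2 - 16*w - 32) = -3*w^5 - 24*w^4 + 33*w^3 + 426*w^2 + 240*w - 672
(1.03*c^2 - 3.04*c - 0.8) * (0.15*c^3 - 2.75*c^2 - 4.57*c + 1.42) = 0.1545*c^5 - 3.2885*c^4 + 3.5329*c^3 + 17.5554*c^2 - 0.660799999999999*c - 1.136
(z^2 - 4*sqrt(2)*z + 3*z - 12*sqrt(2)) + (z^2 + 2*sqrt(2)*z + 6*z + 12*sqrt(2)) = 2*z^2 - 2*sqrt(2)*z + 9*z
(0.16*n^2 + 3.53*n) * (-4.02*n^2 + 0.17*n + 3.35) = -0.6432*n^4 - 14.1634*n^3 + 1.1361*n^2 + 11.8255*n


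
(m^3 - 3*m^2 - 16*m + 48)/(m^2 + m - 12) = m - 4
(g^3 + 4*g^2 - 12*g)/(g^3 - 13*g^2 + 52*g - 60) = g*(g + 6)/(g^2 - 11*g + 30)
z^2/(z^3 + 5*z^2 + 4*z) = z/(z^2 + 5*z + 4)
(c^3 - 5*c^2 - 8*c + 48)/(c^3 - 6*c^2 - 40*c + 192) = (c^2 - c - 12)/(c^2 - 2*c - 48)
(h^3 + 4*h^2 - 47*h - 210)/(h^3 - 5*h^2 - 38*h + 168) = (h + 5)/(h - 4)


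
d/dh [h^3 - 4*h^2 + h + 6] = 3*h^2 - 8*h + 1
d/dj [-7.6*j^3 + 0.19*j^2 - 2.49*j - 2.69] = -22.8*j^2 + 0.38*j - 2.49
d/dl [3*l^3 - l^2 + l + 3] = 9*l^2 - 2*l + 1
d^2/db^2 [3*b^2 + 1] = 6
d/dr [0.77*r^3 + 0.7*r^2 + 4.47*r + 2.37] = 2.31*r^2 + 1.4*r + 4.47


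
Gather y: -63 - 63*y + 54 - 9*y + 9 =-72*y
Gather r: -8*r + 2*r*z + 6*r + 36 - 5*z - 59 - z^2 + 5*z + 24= r*(2*z - 2) - z^2 + 1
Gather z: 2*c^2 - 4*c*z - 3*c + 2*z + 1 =2*c^2 - 3*c + z*(2 - 4*c) + 1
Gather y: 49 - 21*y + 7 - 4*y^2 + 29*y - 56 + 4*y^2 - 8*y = 0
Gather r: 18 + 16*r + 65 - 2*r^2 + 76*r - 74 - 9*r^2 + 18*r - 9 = -11*r^2 + 110*r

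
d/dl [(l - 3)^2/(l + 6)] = (l^2 + 12*l - 45)/(l^2 + 12*l + 36)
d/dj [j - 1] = 1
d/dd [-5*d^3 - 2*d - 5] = -15*d^2 - 2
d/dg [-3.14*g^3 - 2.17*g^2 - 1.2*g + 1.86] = -9.42*g^2 - 4.34*g - 1.2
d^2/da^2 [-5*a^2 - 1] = -10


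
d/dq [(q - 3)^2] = 2*q - 6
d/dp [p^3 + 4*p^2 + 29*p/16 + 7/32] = 3*p^2 + 8*p + 29/16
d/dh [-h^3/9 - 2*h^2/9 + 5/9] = h*(-3*h - 4)/9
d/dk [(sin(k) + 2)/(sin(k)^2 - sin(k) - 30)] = (-4*sin(k) + cos(k)^2 - 29)*cos(k)/(sin(k) + cos(k)^2 + 29)^2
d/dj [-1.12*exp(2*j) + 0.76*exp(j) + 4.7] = (0.76 - 2.24*exp(j))*exp(j)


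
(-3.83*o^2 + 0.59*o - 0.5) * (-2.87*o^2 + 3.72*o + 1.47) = 10.9921*o^4 - 15.9409*o^3 - 2.0003*o^2 - 0.9927*o - 0.735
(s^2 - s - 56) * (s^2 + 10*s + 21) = s^4 + 9*s^3 - 45*s^2 - 581*s - 1176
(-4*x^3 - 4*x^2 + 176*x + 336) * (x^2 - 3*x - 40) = -4*x^5 + 8*x^4 + 348*x^3 - 32*x^2 - 8048*x - 13440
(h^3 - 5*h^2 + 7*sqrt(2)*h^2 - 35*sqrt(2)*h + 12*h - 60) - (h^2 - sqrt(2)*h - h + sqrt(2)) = h^3 - 6*h^2 + 7*sqrt(2)*h^2 - 34*sqrt(2)*h + 13*h - 60 - sqrt(2)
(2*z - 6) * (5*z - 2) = 10*z^2 - 34*z + 12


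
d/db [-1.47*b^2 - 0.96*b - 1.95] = -2.94*b - 0.96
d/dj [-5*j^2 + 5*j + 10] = 5 - 10*j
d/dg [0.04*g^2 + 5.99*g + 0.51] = 0.08*g + 5.99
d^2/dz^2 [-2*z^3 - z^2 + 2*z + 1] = -12*z - 2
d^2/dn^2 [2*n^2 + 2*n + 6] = 4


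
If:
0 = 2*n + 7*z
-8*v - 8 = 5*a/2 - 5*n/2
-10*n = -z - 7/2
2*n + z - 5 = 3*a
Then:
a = -53/36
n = 49/144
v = -111/256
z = -7/72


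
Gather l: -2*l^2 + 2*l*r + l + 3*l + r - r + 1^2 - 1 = -2*l^2 + l*(2*r + 4)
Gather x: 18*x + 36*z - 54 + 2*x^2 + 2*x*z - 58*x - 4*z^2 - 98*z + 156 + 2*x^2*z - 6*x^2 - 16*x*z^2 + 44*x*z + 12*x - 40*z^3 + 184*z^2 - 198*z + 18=x^2*(2*z - 4) + x*(-16*z^2 + 46*z - 28) - 40*z^3 + 180*z^2 - 260*z + 120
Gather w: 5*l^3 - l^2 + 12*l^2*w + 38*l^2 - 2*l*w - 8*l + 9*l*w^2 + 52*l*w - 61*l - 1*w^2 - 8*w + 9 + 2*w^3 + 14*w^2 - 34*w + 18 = 5*l^3 + 37*l^2 - 69*l + 2*w^3 + w^2*(9*l + 13) + w*(12*l^2 + 50*l - 42) + 27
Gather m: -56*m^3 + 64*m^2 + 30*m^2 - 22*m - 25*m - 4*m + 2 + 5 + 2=-56*m^3 + 94*m^2 - 51*m + 9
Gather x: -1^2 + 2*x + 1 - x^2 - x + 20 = -x^2 + x + 20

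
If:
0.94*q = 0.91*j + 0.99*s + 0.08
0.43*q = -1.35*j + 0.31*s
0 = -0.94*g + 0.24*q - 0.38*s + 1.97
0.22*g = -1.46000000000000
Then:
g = -6.64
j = -4.58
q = 54.97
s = 56.32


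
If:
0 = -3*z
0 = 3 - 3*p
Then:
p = 1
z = 0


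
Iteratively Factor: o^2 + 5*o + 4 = (o + 1)*(o + 4)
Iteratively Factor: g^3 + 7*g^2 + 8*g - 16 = (g + 4)*(g^2 + 3*g - 4) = (g + 4)^2*(g - 1)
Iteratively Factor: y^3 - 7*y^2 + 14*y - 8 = (y - 1)*(y^2 - 6*y + 8) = (y - 2)*(y - 1)*(y - 4)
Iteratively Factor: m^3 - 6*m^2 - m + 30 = (m + 2)*(m^2 - 8*m + 15) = (m - 5)*(m + 2)*(m - 3)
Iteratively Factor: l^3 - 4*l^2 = (l)*(l^2 - 4*l) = l*(l - 4)*(l)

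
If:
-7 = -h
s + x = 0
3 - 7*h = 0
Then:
No Solution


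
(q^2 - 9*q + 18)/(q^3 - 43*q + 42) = (q - 3)/(q^2 + 6*q - 7)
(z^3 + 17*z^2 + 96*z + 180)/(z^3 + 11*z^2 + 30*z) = (z + 6)/z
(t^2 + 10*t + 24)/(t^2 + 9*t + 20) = (t + 6)/(t + 5)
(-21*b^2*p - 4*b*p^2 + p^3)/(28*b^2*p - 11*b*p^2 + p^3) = (3*b + p)/(-4*b + p)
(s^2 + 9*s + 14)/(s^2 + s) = (s^2 + 9*s + 14)/(s*(s + 1))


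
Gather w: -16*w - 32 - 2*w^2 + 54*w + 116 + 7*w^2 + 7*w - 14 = 5*w^2 + 45*w + 70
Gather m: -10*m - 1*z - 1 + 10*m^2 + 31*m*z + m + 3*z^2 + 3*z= 10*m^2 + m*(31*z - 9) + 3*z^2 + 2*z - 1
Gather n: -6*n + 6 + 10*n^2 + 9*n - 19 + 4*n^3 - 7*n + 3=4*n^3 + 10*n^2 - 4*n - 10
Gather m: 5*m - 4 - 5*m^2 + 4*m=-5*m^2 + 9*m - 4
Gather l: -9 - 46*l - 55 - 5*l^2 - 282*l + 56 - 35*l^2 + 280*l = -40*l^2 - 48*l - 8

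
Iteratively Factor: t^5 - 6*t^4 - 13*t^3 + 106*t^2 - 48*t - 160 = (t - 5)*(t^4 - t^3 - 18*t^2 + 16*t + 32) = (t - 5)*(t + 4)*(t^3 - 5*t^2 + 2*t + 8) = (t - 5)*(t - 4)*(t + 4)*(t^2 - t - 2) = (t - 5)*(t - 4)*(t - 2)*(t + 4)*(t + 1)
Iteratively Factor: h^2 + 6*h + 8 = (h + 2)*(h + 4)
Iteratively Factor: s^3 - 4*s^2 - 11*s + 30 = (s - 2)*(s^2 - 2*s - 15) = (s - 5)*(s - 2)*(s + 3)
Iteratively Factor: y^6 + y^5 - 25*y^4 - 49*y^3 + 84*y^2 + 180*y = (y + 3)*(y^5 - 2*y^4 - 19*y^3 + 8*y^2 + 60*y) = y*(y + 3)*(y^4 - 2*y^3 - 19*y^2 + 8*y + 60) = y*(y - 2)*(y + 3)*(y^3 - 19*y - 30) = y*(y - 5)*(y - 2)*(y + 3)*(y^2 + 5*y + 6) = y*(y - 5)*(y - 2)*(y + 3)^2*(y + 2)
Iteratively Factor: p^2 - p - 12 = (p + 3)*(p - 4)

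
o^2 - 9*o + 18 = (o - 6)*(o - 3)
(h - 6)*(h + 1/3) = h^2 - 17*h/3 - 2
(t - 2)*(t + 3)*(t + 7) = t^3 + 8*t^2 + t - 42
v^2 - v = v*(v - 1)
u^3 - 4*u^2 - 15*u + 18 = (u - 6)*(u - 1)*(u + 3)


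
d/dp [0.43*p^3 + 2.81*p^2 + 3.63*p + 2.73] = 1.29*p^2 + 5.62*p + 3.63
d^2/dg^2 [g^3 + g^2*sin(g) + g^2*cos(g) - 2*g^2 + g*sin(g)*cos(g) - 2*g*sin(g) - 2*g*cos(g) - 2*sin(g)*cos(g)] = -sqrt(2)*g^2*sin(g + pi/4) - 2*g*sin(g) - 2*g*sin(2*g) + 6*g*cos(g) + 6*g + 6*sin(g) + 4*sin(2*g) - 2*cos(g) + 2*cos(2*g) - 4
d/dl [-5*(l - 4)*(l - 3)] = 35 - 10*l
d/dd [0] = 0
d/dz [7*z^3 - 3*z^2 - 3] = 3*z*(7*z - 2)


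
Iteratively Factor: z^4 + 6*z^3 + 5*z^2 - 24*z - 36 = (z + 3)*(z^3 + 3*z^2 - 4*z - 12) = (z - 2)*(z + 3)*(z^2 + 5*z + 6) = (z - 2)*(z + 3)^2*(z + 2)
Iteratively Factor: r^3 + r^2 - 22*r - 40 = (r + 4)*(r^2 - 3*r - 10) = (r - 5)*(r + 4)*(r + 2)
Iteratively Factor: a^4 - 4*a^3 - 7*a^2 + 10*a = (a - 5)*(a^3 + a^2 - 2*a) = (a - 5)*(a + 2)*(a^2 - a) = (a - 5)*(a - 1)*(a + 2)*(a)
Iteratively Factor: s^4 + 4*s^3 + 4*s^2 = (s)*(s^3 + 4*s^2 + 4*s) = s*(s + 2)*(s^2 + 2*s) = s*(s + 2)^2*(s)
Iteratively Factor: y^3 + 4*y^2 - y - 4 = (y - 1)*(y^2 + 5*y + 4) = (y - 1)*(y + 1)*(y + 4)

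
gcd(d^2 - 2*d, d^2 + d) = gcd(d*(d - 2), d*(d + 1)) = d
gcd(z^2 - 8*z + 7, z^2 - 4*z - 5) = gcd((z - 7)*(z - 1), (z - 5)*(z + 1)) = 1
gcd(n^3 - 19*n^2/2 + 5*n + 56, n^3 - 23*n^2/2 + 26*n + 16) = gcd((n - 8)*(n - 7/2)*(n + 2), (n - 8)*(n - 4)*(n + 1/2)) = n - 8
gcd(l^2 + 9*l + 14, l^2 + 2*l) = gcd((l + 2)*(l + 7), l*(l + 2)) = l + 2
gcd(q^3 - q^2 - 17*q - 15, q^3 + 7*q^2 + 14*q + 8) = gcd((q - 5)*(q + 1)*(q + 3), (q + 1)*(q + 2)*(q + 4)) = q + 1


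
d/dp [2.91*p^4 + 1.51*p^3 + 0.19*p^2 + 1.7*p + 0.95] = 11.64*p^3 + 4.53*p^2 + 0.38*p + 1.7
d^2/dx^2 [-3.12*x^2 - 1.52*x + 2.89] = -6.24000000000000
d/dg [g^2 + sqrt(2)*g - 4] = 2*g + sqrt(2)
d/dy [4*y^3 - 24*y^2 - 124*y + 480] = 12*y^2 - 48*y - 124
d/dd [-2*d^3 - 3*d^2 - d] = -6*d^2 - 6*d - 1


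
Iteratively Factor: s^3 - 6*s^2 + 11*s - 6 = (s - 2)*(s^2 - 4*s + 3) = (s - 2)*(s - 1)*(s - 3)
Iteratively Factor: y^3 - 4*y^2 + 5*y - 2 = (y - 1)*(y^2 - 3*y + 2) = (y - 2)*(y - 1)*(y - 1)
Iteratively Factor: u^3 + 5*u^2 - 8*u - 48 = (u - 3)*(u^2 + 8*u + 16) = (u - 3)*(u + 4)*(u + 4)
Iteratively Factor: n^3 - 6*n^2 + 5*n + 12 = (n + 1)*(n^2 - 7*n + 12) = (n - 3)*(n + 1)*(n - 4)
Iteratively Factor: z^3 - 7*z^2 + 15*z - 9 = (z - 3)*(z^2 - 4*z + 3) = (z - 3)^2*(z - 1)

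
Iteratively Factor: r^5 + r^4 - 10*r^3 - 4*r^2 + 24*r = (r)*(r^4 + r^3 - 10*r^2 - 4*r + 24) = r*(r - 2)*(r^3 + 3*r^2 - 4*r - 12) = r*(r - 2)*(r + 3)*(r^2 - 4) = r*(r - 2)^2*(r + 3)*(r + 2)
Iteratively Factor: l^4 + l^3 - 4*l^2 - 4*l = (l + 2)*(l^3 - l^2 - 2*l) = (l + 1)*(l + 2)*(l^2 - 2*l) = (l - 2)*(l + 1)*(l + 2)*(l)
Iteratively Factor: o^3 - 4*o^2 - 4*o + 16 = (o - 2)*(o^2 - 2*o - 8) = (o - 2)*(o + 2)*(o - 4)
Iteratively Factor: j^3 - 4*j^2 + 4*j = (j)*(j^2 - 4*j + 4) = j*(j - 2)*(j - 2)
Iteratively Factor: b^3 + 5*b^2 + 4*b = (b + 1)*(b^2 + 4*b) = b*(b + 1)*(b + 4)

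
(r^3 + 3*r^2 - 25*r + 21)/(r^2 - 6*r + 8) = (r^3 + 3*r^2 - 25*r + 21)/(r^2 - 6*r + 8)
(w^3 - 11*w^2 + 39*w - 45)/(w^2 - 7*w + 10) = (w^2 - 6*w + 9)/(w - 2)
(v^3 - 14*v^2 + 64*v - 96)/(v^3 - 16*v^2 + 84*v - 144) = (v - 4)/(v - 6)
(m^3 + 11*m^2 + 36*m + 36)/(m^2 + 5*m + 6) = m + 6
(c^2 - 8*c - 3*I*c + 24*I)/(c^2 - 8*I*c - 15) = (c - 8)/(c - 5*I)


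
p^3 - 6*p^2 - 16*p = p*(p - 8)*(p + 2)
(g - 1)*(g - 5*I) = g^2 - g - 5*I*g + 5*I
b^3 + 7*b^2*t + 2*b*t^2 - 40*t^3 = (b - 2*t)*(b + 4*t)*(b + 5*t)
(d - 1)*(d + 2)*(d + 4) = d^3 + 5*d^2 + 2*d - 8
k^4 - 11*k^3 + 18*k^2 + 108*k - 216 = (k - 6)^2*(k - 2)*(k + 3)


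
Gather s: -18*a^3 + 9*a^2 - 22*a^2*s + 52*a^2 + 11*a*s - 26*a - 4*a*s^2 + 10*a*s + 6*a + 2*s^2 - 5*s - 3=-18*a^3 + 61*a^2 - 20*a + s^2*(2 - 4*a) + s*(-22*a^2 + 21*a - 5) - 3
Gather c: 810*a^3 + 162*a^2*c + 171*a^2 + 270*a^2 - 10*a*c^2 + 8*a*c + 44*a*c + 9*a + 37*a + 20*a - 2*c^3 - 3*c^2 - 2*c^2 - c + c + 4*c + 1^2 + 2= 810*a^3 + 441*a^2 + 66*a - 2*c^3 + c^2*(-10*a - 5) + c*(162*a^2 + 52*a + 4) + 3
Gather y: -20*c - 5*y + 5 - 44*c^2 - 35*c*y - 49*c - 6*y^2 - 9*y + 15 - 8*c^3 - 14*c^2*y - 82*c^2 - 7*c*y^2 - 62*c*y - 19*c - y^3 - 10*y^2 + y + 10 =-8*c^3 - 126*c^2 - 88*c - y^3 + y^2*(-7*c - 16) + y*(-14*c^2 - 97*c - 13) + 30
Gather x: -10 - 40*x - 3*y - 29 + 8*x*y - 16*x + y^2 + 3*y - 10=x*(8*y - 56) + y^2 - 49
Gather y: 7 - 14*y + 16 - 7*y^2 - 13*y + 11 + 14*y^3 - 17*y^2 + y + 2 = 14*y^3 - 24*y^2 - 26*y + 36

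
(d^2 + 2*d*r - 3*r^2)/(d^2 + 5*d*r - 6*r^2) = (d + 3*r)/(d + 6*r)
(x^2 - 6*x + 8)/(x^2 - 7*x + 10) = (x - 4)/(x - 5)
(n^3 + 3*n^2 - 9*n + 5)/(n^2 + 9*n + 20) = (n^2 - 2*n + 1)/(n + 4)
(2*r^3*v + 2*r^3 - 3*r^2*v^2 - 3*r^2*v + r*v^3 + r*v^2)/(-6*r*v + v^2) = r*(-2*r^2*v - 2*r^2 + 3*r*v^2 + 3*r*v - v^3 - v^2)/(v*(6*r - v))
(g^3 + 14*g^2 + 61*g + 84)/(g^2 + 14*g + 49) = (g^2 + 7*g + 12)/(g + 7)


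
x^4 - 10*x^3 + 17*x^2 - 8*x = x*(x - 8)*(x - 1)^2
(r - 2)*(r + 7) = r^2 + 5*r - 14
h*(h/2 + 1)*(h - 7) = h^3/2 - 5*h^2/2 - 7*h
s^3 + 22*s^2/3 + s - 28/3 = (s - 1)*(s + 4/3)*(s + 7)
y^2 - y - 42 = (y - 7)*(y + 6)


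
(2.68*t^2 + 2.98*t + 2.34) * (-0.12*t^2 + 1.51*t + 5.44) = -0.3216*t^4 + 3.6892*t^3 + 18.7982*t^2 + 19.7446*t + 12.7296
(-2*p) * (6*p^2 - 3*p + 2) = -12*p^3 + 6*p^2 - 4*p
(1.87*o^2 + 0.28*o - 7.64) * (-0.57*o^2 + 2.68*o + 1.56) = -1.0659*o^4 + 4.852*o^3 + 8.0224*o^2 - 20.0384*o - 11.9184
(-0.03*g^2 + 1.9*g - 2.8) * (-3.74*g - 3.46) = 0.1122*g^3 - 7.0022*g^2 + 3.898*g + 9.688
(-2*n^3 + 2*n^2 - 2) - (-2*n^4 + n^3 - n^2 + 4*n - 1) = 2*n^4 - 3*n^3 + 3*n^2 - 4*n - 1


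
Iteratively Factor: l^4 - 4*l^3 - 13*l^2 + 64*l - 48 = (l + 4)*(l^3 - 8*l^2 + 19*l - 12) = (l - 4)*(l + 4)*(l^2 - 4*l + 3) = (l - 4)*(l - 1)*(l + 4)*(l - 3)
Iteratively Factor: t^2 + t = (t)*(t + 1)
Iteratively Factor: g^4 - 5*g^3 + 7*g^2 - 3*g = (g)*(g^3 - 5*g^2 + 7*g - 3) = g*(g - 3)*(g^2 - 2*g + 1) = g*(g - 3)*(g - 1)*(g - 1)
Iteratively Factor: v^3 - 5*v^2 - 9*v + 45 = (v - 5)*(v^2 - 9) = (v - 5)*(v - 3)*(v + 3)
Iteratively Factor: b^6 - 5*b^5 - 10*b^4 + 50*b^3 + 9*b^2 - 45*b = (b + 3)*(b^5 - 8*b^4 + 14*b^3 + 8*b^2 - 15*b) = (b + 1)*(b + 3)*(b^4 - 9*b^3 + 23*b^2 - 15*b) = (b - 1)*(b + 1)*(b + 3)*(b^3 - 8*b^2 + 15*b) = b*(b - 1)*(b + 1)*(b + 3)*(b^2 - 8*b + 15) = b*(b - 5)*(b - 1)*(b + 1)*(b + 3)*(b - 3)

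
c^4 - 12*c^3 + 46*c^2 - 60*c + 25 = (c - 5)^2*(c - 1)^2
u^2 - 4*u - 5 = (u - 5)*(u + 1)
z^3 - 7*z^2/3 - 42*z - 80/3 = (z - 8)*(z + 2/3)*(z + 5)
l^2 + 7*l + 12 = (l + 3)*(l + 4)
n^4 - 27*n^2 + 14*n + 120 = (n - 4)*(n - 3)*(n + 2)*(n + 5)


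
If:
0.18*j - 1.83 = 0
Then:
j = 10.17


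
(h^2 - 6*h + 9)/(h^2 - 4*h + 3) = (h - 3)/(h - 1)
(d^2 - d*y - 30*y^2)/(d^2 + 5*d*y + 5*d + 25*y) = (d - 6*y)/(d + 5)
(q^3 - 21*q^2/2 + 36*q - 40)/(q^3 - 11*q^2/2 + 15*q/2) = (q^2 - 8*q + 16)/(q*(q - 3))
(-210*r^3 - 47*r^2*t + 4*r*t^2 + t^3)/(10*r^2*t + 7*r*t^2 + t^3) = (-42*r^2 - r*t + t^2)/(t*(2*r + t))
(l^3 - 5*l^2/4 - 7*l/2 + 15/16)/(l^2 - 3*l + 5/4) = (8*l^2 + 10*l - 3)/(4*(2*l - 1))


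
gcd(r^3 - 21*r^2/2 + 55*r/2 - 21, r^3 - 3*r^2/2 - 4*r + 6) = r^2 - 7*r/2 + 3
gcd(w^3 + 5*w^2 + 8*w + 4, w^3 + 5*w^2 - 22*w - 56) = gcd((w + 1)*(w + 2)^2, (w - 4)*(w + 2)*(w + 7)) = w + 2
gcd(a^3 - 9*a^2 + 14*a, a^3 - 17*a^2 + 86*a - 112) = a^2 - 9*a + 14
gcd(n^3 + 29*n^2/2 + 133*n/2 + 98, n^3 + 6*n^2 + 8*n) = n + 4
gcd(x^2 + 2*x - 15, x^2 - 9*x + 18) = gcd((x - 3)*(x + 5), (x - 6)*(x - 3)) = x - 3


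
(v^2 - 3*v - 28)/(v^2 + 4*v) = (v - 7)/v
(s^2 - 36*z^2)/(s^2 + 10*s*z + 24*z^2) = (s - 6*z)/(s + 4*z)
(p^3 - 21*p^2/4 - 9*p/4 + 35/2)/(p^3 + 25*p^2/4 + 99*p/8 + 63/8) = 2*(p^2 - 7*p + 10)/(2*p^2 + 9*p + 9)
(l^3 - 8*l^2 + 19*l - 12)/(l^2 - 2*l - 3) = (l^2 - 5*l + 4)/(l + 1)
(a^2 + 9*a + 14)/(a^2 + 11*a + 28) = (a + 2)/(a + 4)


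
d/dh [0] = 0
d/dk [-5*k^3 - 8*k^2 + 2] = k*(-15*k - 16)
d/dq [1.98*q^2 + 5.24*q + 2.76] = 3.96*q + 5.24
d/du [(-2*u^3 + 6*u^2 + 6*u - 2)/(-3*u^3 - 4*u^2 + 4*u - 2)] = 2*(13*u^4 + 10*u^3 + 21*u^2 - 20*u - 2)/(9*u^6 + 24*u^5 - 8*u^4 - 20*u^3 + 32*u^2 - 16*u + 4)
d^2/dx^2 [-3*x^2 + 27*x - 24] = -6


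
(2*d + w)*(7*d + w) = 14*d^2 + 9*d*w + w^2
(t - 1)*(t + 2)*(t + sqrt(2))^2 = t^4 + t^3 + 2*sqrt(2)*t^3 + 2*sqrt(2)*t^2 - 4*sqrt(2)*t + 2*t - 4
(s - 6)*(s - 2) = s^2 - 8*s + 12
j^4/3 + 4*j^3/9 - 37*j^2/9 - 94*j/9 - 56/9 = (j/3 + 1/3)*(j - 4)*(j + 2)*(j + 7/3)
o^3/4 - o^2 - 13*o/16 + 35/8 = (o/4 + 1/2)*(o - 7/2)*(o - 5/2)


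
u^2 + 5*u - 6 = (u - 1)*(u + 6)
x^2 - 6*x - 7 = (x - 7)*(x + 1)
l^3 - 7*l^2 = l^2*(l - 7)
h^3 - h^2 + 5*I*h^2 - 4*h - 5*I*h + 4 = (h - 1)*(h + I)*(h + 4*I)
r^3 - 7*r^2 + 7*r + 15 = (r - 5)*(r - 3)*(r + 1)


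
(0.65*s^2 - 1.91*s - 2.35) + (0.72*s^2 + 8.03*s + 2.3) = 1.37*s^2 + 6.12*s - 0.0500000000000003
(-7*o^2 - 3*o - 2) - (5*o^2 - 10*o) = -12*o^2 + 7*o - 2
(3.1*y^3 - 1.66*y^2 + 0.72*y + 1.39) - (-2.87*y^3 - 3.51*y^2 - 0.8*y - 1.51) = 5.97*y^3 + 1.85*y^2 + 1.52*y + 2.9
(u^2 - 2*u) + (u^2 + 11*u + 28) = 2*u^2 + 9*u + 28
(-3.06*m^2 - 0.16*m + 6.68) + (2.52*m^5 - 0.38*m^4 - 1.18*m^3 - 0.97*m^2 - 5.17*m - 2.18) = 2.52*m^5 - 0.38*m^4 - 1.18*m^3 - 4.03*m^2 - 5.33*m + 4.5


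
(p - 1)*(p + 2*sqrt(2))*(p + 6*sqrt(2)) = p^3 - p^2 + 8*sqrt(2)*p^2 - 8*sqrt(2)*p + 24*p - 24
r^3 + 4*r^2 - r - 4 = (r - 1)*(r + 1)*(r + 4)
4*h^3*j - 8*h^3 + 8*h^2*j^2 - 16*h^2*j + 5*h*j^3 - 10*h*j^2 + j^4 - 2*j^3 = (h + j)*(2*h + j)^2*(j - 2)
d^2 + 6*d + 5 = (d + 1)*(d + 5)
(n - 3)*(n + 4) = n^2 + n - 12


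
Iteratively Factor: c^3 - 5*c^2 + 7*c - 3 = (c - 1)*(c^2 - 4*c + 3) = (c - 1)^2*(c - 3)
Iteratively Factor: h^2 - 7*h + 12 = (h - 3)*(h - 4)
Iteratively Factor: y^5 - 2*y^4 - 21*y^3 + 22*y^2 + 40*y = (y)*(y^4 - 2*y^3 - 21*y^2 + 22*y + 40) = y*(y + 1)*(y^3 - 3*y^2 - 18*y + 40) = y*(y + 1)*(y + 4)*(y^2 - 7*y + 10) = y*(y - 2)*(y + 1)*(y + 4)*(y - 5)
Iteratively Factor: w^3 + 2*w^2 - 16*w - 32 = (w + 4)*(w^2 - 2*w - 8) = (w - 4)*(w + 4)*(w + 2)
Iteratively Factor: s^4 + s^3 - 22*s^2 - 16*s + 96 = (s - 2)*(s^3 + 3*s^2 - 16*s - 48) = (s - 2)*(s + 3)*(s^2 - 16) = (s - 4)*(s - 2)*(s + 3)*(s + 4)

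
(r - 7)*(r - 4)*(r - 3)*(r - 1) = r^4 - 15*r^3 + 75*r^2 - 145*r + 84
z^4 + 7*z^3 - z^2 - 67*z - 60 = (z - 3)*(z + 1)*(z + 4)*(z + 5)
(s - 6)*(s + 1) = s^2 - 5*s - 6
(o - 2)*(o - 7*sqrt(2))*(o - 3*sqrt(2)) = o^3 - 10*sqrt(2)*o^2 - 2*o^2 + 20*sqrt(2)*o + 42*o - 84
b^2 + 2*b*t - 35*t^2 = (b - 5*t)*(b + 7*t)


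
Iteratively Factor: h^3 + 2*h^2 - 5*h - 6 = (h - 2)*(h^2 + 4*h + 3) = (h - 2)*(h + 3)*(h + 1)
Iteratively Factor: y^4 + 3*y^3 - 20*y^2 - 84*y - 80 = (y + 4)*(y^3 - y^2 - 16*y - 20) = (y - 5)*(y + 4)*(y^2 + 4*y + 4) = (y - 5)*(y + 2)*(y + 4)*(y + 2)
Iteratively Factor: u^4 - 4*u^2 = (u)*(u^3 - 4*u) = u^2*(u^2 - 4) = u^2*(u - 2)*(u + 2)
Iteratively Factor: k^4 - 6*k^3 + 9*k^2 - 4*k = (k)*(k^3 - 6*k^2 + 9*k - 4) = k*(k - 1)*(k^2 - 5*k + 4) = k*(k - 4)*(k - 1)*(k - 1)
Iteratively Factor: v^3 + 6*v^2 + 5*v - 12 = (v - 1)*(v^2 + 7*v + 12) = (v - 1)*(v + 4)*(v + 3)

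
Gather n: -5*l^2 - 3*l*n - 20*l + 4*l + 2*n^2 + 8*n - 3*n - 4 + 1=-5*l^2 - 16*l + 2*n^2 + n*(5 - 3*l) - 3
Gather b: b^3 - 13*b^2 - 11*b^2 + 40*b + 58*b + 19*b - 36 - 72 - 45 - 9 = b^3 - 24*b^2 + 117*b - 162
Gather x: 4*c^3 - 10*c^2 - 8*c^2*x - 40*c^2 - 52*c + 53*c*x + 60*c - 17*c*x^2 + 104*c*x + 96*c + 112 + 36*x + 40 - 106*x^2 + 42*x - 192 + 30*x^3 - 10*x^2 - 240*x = 4*c^3 - 50*c^2 + 104*c + 30*x^3 + x^2*(-17*c - 116) + x*(-8*c^2 + 157*c - 162) - 40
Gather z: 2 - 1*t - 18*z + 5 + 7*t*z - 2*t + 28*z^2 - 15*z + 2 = -3*t + 28*z^2 + z*(7*t - 33) + 9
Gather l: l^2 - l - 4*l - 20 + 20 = l^2 - 5*l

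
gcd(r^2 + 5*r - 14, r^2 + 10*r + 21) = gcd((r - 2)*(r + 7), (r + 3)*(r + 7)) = r + 7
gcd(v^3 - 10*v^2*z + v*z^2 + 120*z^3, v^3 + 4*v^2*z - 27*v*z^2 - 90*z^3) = -v^2 + 2*v*z + 15*z^2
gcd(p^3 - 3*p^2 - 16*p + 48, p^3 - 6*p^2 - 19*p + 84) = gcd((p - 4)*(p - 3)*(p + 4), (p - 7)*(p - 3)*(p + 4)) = p^2 + p - 12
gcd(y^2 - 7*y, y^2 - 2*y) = y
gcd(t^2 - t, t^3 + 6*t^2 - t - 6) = t - 1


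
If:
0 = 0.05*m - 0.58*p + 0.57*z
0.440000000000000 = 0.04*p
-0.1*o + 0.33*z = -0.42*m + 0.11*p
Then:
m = 127.6 - 11.4*z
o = 523.82 - 44.58*z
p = 11.00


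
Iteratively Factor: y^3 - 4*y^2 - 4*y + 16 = (y + 2)*(y^2 - 6*y + 8) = (y - 4)*(y + 2)*(y - 2)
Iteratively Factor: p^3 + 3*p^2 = (p)*(p^2 + 3*p) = p*(p + 3)*(p)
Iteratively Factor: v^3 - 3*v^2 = (v - 3)*(v^2) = v*(v - 3)*(v)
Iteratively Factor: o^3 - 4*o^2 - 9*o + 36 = (o - 3)*(o^2 - o - 12) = (o - 4)*(o - 3)*(o + 3)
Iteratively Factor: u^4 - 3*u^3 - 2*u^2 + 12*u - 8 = (u + 2)*(u^3 - 5*u^2 + 8*u - 4) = (u - 2)*(u + 2)*(u^2 - 3*u + 2) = (u - 2)^2*(u + 2)*(u - 1)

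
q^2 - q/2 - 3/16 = (q - 3/4)*(q + 1/4)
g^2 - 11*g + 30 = (g - 6)*(g - 5)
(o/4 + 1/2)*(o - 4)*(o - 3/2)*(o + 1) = o^4/4 - 5*o^3/8 - 17*o^2/8 + 7*o/4 + 3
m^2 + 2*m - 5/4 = (m - 1/2)*(m + 5/2)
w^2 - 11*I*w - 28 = (w - 7*I)*(w - 4*I)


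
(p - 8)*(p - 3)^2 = p^3 - 14*p^2 + 57*p - 72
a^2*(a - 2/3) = a^3 - 2*a^2/3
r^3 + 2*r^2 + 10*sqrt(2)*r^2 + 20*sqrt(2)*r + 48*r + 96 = (r + 2)*(r + 4*sqrt(2))*(r + 6*sqrt(2))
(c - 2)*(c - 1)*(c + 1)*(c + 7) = c^4 + 5*c^3 - 15*c^2 - 5*c + 14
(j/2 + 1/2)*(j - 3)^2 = j^3/2 - 5*j^2/2 + 3*j/2 + 9/2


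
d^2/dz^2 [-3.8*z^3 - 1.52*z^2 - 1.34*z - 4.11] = -22.8*z - 3.04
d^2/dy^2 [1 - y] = 0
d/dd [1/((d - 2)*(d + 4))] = 2*(-d - 1)/(d^4 + 4*d^3 - 12*d^2 - 32*d + 64)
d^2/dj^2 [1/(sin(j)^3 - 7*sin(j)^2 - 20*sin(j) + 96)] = (-9*sin(j)^6 + 77*sin(j)^5 - 144*sin(j)^4 + 332*sin(j)^3 - 2914*sin(j)^2 - 1656*sin(j) + 2144)/(sin(j)^3 - 7*sin(j)^2 - 20*sin(j) + 96)^3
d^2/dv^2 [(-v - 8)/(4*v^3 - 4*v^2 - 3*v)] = 24*(-4*v^5 - 60*v^4 + 83*v^3 - 8*v^2 - 24*v - 6)/(v^3*(64*v^6 - 192*v^5 + 48*v^4 + 224*v^3 - 36*v^2 - 108*v - 27))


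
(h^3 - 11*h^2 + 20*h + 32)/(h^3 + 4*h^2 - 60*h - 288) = (h^2 - 3*h - 4)/(h^2 + 12*h + 36)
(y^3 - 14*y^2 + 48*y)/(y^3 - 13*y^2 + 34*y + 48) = y/(y + 1)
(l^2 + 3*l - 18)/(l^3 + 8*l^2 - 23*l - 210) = (l - 3)/(l^2 + 2*l - 35)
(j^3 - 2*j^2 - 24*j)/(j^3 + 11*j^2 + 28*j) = (j - 6)/(j + 7)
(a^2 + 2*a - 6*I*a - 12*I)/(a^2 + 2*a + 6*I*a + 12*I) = (a - 6*I)/(a + 6*I)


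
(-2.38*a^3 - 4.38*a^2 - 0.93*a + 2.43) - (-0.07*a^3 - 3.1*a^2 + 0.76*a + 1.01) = -2.31*a^3 - 1.28*a^2 - 1.69*a + 1.42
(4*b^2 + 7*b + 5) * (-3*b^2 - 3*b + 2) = -12*b^4 - 33*b^3 - 28*b^2 - b + 10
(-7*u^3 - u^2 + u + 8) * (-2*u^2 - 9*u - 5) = 14*u^5 + 65*u^4 + 42*u^3 - 20*u^2 - 77*u - 40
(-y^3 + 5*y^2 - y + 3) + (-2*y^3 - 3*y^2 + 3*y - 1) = -3*y^3 + 2*y^2 + 2*y + 2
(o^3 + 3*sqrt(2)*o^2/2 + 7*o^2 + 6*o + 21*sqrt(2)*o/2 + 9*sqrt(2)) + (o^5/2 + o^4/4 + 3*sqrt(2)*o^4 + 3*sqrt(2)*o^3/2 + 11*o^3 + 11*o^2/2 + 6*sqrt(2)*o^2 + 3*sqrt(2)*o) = o^5/2 + o^4/4 + 3*sqrt(2)*o^4 + 3*sqrt(2)*o^3/2 + 12*o^3 + 15*sqrt(2)*o^2/2 + 25*o^2/2 + 6*o + 27*sqrt(2)*o/2 + 9*sqrt(2)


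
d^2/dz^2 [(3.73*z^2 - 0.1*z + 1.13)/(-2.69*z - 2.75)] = -74.249336/(19.465109*z^3 + 59.697825*z^2 + 61.029375*z + 20.796875)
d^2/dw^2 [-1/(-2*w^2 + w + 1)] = 2*(4*w^2 - 2*w - (4*w - 1)^2 - 2)/(-2*w^2 + w + 1)^3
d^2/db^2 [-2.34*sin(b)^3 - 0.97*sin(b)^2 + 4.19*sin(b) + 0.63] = -2.435*sin(b) - 5.265*sin(3*b) - 1.94*cos(2*b)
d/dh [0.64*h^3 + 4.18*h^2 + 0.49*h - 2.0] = 1.92*h^2 + 8.36*h + 0.49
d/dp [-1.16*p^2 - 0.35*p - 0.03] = -2.32*p - 0.35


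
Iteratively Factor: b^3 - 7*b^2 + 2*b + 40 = (b - 4)*(b^2 - 3*b - 10) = (b - 5)*(b - 4)*(b + 2)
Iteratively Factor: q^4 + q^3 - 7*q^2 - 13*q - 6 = (q - 3)*(q^3 + 4*q^2 + 5*q + 2) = (q - 3)*(q + 1)*(q^2 + 3*q + 2) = (q - 3)*(q + 1)^2*(q + 2)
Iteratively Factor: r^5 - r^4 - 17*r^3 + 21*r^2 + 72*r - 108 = (r + 3)*(r^4 - 4*r^3 - 5*r^2 + 36*r - 36) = (r - 3)*(r + 3)*(r^3 - r^2 - 8*r + 12) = (r - 3)*(r - 2)*(r + 3)*(r^2 + r - 6) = (r - 3)*(r - 2)*(r + 3)^2*(r - 2)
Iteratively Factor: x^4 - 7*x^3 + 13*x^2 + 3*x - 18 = (x + 1)*(x^3 - 8*x^2 + 21*x - 18) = (x - 3)*(x + 1)*(x^2 - 5*x + 6) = (x - 3)^2*(x + 1)*(x - 2)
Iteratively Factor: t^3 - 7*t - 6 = (t + 2)*(t^2 - 2*t - 3) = (t - 3)*(t + 2)*(t + 1)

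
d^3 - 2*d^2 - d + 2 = (d - 2)*(d - 1)*(d + 1)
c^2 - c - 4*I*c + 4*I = (c - 1)*(c - 4*I)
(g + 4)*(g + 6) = g^2 + 10*g + 24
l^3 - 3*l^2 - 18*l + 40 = (l - 5)*(l - 2)*(l + 4)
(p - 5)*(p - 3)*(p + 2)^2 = p^4 - 4*p^3 - 13*p^2 + 28*p + 60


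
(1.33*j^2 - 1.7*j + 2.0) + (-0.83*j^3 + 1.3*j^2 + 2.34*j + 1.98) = -0.83*j^3 + 2.63*j^2 + 0.64*j + 3.98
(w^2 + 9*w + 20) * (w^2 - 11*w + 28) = w^4 - 2*w^3 - 51*w^2 + 32*w + 560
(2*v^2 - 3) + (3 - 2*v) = 2*v^2 - 2*v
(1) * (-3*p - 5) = -3*p - 5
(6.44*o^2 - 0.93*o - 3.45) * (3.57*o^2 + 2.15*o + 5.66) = 22.9908*o^4 + 10.5259*o^3 + 22.1344*o^2 - 12.6813*o - 19.527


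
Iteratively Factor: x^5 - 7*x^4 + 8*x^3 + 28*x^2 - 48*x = (x - 4)*(x^4 - 3*x^3 - 4*x^2 + 12*x) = (x - 4)*(x + 2)*(x^3 - 5*x^2 + 6*x) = x*(x - 4)*(x + 2)*(x^2 - 5*x + 6) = x*(x - 4)*(x - 2)*(x + 2)*(x - 3)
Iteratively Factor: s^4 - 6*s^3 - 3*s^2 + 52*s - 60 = (s - 2)*(s^3 - 4*s^2 - 11*s + 30) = (s - 2)^2*(s^2 - 2*s - 15) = (s - 2)^2*(s + 3)*(s - 5)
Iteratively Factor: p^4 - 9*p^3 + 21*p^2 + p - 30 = (p + 1)*(p^3 - 10*p^2 + 31*p - 30) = (p - 5)*(p + 1)*(p^2 - 5*p + 6) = (p - 5)*(p - 3)*(p + 1)*(p - 2)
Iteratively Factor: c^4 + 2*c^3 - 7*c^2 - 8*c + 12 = (c + 2)*(c^3 - 7*c + 6) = (c - 1)*(c + 2)*(c^2 + c - 6) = (c - 2)*(c - 1)*(c + 2)*(c + 3)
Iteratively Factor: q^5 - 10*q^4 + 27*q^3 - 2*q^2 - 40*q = (q)*(q^4 - 10*q^3 + 27*q^2 - 2*q - 40) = q*(q + 1)*(q^3 - 11*q^2 + 38*q - 40) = q*(q - 4)*(q + 1)*(q^2 - 7*q + 10) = q*(q - 4)*(q - 2)*(q + 1)*(q - 5)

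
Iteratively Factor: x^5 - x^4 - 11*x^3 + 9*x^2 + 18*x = (x)*(x^4 - x^3 - 11*x^2 + 9*x + 18) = x*(x + 1)*(x^3 - 2*x^2 - 9*x + 18) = x*(x - 3)*(x + 1)*(x^2 + x - 6) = x*(x - 3)*(x - 2)*(x + 1)*(x + 3)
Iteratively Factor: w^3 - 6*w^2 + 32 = (w + 2)*(w^2 - 8*w + 16) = (w - 4)*(w + 2)*(w - 4)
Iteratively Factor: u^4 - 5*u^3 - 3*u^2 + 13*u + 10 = (u + 1)*(u^3 - 6*u^2 + 3*u + 10) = (u - 2)*(u + 1)*(u^2 - 4*u - 5) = (u - 2)*(u + 1)^2*(u - 5)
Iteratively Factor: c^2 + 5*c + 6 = (c + 2)*(c + 3)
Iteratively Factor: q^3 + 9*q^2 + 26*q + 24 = (q + 4)*(q^2 + 5*q + 6) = (q + 3)*(q + 4)*(q + 2)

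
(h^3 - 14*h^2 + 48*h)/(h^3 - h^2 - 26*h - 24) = h*(h - 8)/(h^2 + 5*h + 4)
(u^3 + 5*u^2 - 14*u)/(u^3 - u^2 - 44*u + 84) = u/(u - 6)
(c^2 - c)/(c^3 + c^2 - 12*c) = (c - 1)/(c^2 + c - 12)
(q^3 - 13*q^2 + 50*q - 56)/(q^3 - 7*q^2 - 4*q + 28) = (q - 4)/(q + 2)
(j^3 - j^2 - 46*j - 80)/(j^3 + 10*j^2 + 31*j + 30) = (j - 8)/(j + 3)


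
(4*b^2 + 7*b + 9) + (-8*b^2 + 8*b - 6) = -4*b^2 + 15*b + 3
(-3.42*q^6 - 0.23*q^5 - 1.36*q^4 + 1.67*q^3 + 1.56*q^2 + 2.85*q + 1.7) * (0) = 0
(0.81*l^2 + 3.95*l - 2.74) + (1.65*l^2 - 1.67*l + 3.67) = 2.46*l^2 + 2.28*l + 0.93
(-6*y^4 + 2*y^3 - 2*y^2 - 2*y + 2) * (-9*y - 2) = 54*y^5 - 6*y^4 + 14*y^3 + 22*y^2 - 14*y - 4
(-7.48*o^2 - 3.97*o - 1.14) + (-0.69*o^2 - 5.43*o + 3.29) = -8.17*o^2 - 9.4*o + 2.15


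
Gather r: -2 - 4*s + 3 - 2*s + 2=3 - 6*s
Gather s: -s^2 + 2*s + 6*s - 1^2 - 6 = -s^2 + 8*s - 7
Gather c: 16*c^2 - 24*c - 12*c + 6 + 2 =16*c^2 - 36*c + 8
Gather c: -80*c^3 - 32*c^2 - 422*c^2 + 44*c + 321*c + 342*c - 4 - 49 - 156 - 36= -80*c^3 - 454*c^2 + 707*c - 245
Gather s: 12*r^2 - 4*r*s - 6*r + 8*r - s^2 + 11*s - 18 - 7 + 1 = 12*r^2 + 2*r - s^2 + s*(11 - 4*r) - 24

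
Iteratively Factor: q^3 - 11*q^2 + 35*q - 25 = (q - 1)*(q^2 - 10*q + 25) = (q - 5)*(q - 1)*(q - 5)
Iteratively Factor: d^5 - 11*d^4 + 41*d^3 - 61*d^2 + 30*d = (d - 5)*(d^4 - 6*d^3 + 11*d^2 - 6*d) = (d - 5)*(d - 3)*(d^3 - 3*d^2 + 2*d) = d*(d - 5)*(d - 3)*(d^2 - 3*d + 2) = d*(d - 5)*(d - 3)*(d - 1)*(d - 2)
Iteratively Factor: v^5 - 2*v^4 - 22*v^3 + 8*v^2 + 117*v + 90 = (v + 1)*(v^4 - 3*v^3 - 19*v^2 + 27*v + 90) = (v - 5)*(v + 1)*(v^3 + 2*v^2 - 9*v - 18) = (v - 5)*(v + 1)*(v + 3)*(v^2 - v - 6) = (v - 5)*(v + 1)*(v + 2)*(v + 3)*(v - 3)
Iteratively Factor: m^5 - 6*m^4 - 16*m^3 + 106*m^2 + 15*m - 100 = (m + 4)*(m^4 - 10*m^3 + 24*m^2 + 10*m - 25) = (m - 5)*(m + 4)*(m^3 - 5*m^2 - m + 5) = (m - 5)*(m - 1)*(m + 4)*(m^2 - 4*m - 5) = (m - 5)^2*(m - 1)*(m + 4)*(m + 1)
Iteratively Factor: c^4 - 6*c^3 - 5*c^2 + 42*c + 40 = (c - 5)*(c^3 - c^2 - 10*c - 8) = (c - 5)*(c + 2)*(c^2 - 3*c - 4) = (c - 5)*(c - 4)*(c + 2)*(c + 1)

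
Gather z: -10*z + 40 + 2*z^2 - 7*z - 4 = 2*z^2 - 17*z + 36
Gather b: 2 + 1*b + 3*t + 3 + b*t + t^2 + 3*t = b*(t + 1) + t^2 + 6*t + 5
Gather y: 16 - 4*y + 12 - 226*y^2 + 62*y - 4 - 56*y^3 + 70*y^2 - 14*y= -56*y^3 - 156*y^2 + 44*y + 24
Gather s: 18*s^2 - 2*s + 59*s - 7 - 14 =18*s^2 + 57*s - 21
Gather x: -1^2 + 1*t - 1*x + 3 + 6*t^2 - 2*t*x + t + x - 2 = 6*t^2 - 2*t*x + 2*t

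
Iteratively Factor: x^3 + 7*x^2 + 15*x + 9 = (x + 3)*(x^2 + 4*x + 3) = (x + 1)*(x + 3)*(x + 3)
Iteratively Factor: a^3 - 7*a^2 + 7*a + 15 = (a + 1)*(a^2 - 8*a + 15) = (a - 5)*(a + 1)*(a - 3)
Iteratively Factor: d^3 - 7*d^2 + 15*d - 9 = (d - 1)*(d^2 - 6*d + 9) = (d - 3)*(d - 1)*(d - 3)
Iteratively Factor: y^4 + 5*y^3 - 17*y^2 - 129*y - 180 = (y + 4)*(y^3 + y^2 - 21*y - 45) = (y + 3)*(y + 4)*(y^2 - 2*y - 15) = (y - 5)*(y + 3)*(y + 4)*(y + 3)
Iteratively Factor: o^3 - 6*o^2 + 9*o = (o - 3)*(o^2 - 3*o) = o*(o - 3)*(o - 3)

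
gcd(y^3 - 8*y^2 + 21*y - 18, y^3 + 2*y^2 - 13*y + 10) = y - 2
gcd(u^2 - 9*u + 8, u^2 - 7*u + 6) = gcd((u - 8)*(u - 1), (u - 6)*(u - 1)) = u - 1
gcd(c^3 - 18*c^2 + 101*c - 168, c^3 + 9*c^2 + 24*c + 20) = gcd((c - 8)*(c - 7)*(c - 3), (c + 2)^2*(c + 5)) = 1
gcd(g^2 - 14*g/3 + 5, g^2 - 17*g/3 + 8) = g - 3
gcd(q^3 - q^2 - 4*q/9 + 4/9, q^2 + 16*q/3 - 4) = q - 2/3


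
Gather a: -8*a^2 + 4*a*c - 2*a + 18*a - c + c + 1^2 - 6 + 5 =-8*a^2 + a*(4*c + 16)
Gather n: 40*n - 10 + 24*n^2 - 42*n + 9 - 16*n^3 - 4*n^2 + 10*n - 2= -16*n^3 + 20*n^2 + 8*n - 3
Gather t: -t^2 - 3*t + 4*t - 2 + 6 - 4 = -t^2 + t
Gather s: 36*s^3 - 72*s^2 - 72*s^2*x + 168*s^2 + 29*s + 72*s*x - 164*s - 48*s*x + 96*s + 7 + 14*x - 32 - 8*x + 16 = 36*s^3 + s^2*(96 - 72*x) + s*(24*x - 39) + 6*x - 9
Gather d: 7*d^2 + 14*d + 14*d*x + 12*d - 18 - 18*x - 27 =7*d^2 + d*(14*x + 26) - 18*x - 45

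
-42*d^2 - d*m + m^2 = (-7*d + m)*(6*d + m)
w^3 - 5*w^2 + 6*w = w*(w - 3)*(w - 2)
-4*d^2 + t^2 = (-2*d + t)*(2*d + t)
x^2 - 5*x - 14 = (x - 7)*(x + 2)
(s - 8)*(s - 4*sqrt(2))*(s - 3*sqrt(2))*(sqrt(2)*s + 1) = sqrt(2)*s^4 - 13*s^3 - 8*sqrt(2)*s^3 + 17*sqrt(2)*s^2 + 104*s^2 - 136*sqrt(2)*s + 24*s - 192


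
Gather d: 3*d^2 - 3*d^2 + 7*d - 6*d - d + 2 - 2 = 0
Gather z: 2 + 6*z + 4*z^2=4*z^2 + 6*z + 2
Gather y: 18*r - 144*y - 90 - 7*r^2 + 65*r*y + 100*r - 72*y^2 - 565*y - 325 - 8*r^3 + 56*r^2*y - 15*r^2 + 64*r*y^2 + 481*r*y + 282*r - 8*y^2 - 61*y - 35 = -8*r^3 - 22*r^2 + 400*r + y^2*(64*r - 80) + y*(56*r^2 + 546*r - 770) - 450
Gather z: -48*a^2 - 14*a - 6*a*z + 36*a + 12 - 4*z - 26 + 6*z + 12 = -48*a^2 + 22*a + z*(2 - 6*a) - 2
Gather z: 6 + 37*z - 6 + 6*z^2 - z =6*z^2 + 36*z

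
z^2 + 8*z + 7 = (z + 1)*(z + 7)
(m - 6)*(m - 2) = m^2 - 8*m + 12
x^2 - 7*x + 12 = (x - 4)*(x - 3)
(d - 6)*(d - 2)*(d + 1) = d^3 - 7*d^2 + 4*d + 12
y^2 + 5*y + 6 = (y + 2)*(y + 3)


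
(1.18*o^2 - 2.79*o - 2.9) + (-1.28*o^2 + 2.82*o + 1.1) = -0.1*o^2 + 0.0299999999999998*o - 1.8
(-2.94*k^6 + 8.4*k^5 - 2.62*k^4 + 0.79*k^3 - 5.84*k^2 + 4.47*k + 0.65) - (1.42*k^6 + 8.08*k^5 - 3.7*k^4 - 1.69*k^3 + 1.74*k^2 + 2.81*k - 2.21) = -4.36*k^6 + 0.32*k^5 + 1.08*k^4 + 2.48*k^3 - 7.58*k^2 + 1.66*k + 2.86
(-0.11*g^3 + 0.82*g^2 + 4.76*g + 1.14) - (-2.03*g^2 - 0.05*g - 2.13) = -0.11*g^3 + 2.85*g^2 + 4.81*g + 3.27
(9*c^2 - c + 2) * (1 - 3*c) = -27*c^3 + 12*c^2 - 7*c + 2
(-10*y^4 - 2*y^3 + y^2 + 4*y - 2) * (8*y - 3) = -80*y^5 + 14*y^4 + 14*y^3 + 29*y^2 - 28*y + 6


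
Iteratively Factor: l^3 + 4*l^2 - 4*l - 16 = (l + 2)*(l^2 + 2*l - 8) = (l + 2)*(l + 4)*(l - 2)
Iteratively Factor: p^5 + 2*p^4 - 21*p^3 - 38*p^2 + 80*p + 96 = (p - 2)*(p^4 + 4*p^3 - 13*p^2 - 64*p - 48) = (p - 2)*(p + 3)*(p^3 + p^2 - 16*p - 16) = (p - 2)*(p + 3)*(p + 4)*(p^2 - 3*p - 4) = (p - 4)*(p - 2)*(p + 3)*(p + 4)*(p + 1)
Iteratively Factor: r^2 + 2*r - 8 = (r - 2)*(r + 4)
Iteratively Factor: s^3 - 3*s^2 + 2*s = (s)*(s^2 - 3*s + 2) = s*(s - 1)*(s - 2)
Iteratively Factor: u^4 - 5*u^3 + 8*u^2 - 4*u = (u - 2)*(u^3 - 3*u^2 + 2*u) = u*(u - 2)*(u^2 - 3*u + 2) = u*(u - 2)*(u - 1)*(u - 2)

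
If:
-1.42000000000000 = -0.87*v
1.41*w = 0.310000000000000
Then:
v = 1.63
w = 0.22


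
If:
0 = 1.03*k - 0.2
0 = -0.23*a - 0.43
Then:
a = -1.87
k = 0.19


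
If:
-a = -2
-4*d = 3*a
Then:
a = 2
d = -3/2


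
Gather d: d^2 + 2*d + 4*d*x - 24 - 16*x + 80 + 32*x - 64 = d^2 + d*(4*x + 2) + 16*x - 8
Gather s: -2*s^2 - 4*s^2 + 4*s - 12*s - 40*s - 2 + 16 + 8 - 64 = -6*s^2 - 48*s - 42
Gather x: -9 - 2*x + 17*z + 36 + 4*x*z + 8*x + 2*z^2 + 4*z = x*(4*z + 6) + 2*z^2 + 21*z + 27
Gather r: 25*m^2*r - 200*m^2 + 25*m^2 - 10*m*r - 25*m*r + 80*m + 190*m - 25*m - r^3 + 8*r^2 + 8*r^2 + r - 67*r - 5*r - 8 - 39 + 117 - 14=-175*m^2 + 245*m - r^3 + 16*r^2 + r*(25*m^2 - 35*m - 71) + 56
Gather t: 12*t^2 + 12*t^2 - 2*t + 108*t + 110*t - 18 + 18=24*t^2 + 216*t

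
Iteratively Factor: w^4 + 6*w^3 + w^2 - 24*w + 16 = (w - 1)*(w^3 + 7*w^2 + 8*w - 16) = (w - 1)*(w + 4)*(w^2 + 3*w - 4) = (w - 1)^2*(w + 4)*(w + 4)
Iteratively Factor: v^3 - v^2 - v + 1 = (v + 1)*(v^2 - 2*v + 1) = (v - 1)*(v + 1)*(v - 1)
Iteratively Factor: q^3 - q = (q - 1)*(q^2 + q) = q*(q - 1)*(q + 1)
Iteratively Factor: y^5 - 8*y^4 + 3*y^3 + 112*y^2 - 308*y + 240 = (y - 3)*(y^4 - 5*y^3 - 12*y^2 + 76*y - 80) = (y - 3)*(y - 2)*(y^3 - 3*y^2 - 18*y + 40) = (y - 5)*(y - 3)*(y - 2)*(y^2 + 2*y - 8) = (y - 5)*(y - 3)*(y - 2)^2*(y + 4)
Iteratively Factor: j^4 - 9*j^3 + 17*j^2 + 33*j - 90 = (j - 5)*(j^3 - 4*j^2 - 3*j + 18) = (j - 5)*(j - 3)*(j^2 - j - 6) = (j - 5)*(j - 3)*(j + 2)*(j - 3)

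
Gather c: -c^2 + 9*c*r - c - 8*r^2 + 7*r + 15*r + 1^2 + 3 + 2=-c^2 + c*(9*r - 1) - 8*r^2 + 22*r + 6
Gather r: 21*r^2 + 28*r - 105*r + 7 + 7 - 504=21*r^2 - 77*r - 490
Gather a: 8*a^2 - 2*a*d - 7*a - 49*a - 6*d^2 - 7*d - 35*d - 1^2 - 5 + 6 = 8*a^2 + a*(-2*d - 56) - 6*d^2 - 42*d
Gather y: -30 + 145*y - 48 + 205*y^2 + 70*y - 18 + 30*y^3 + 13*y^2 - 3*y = 30*y^3 + 218*y^2 + 212*y - 96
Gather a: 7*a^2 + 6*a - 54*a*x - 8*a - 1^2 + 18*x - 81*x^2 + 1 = 7*a^2 + a*(-54*x - 2) - 81*x^2 + 18*x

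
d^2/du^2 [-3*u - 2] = 0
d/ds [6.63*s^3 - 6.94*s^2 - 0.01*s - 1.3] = 19.89*s^2 - 13.88*s - 0.01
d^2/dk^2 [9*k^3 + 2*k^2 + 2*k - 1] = 54*k + 4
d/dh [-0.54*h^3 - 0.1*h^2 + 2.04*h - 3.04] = -1.62*h^2 - 0.2*h + 2.04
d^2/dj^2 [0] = 0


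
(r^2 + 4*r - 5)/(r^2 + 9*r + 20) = (r - 1)/(r + 4)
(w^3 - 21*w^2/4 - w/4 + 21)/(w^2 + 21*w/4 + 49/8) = 2*(w^2 - 7*w + 12)/(2*w + 7)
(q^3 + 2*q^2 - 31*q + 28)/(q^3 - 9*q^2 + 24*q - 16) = (q + 7)/(q - 4)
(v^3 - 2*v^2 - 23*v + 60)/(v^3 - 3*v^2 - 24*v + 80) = (v - 3)/(v - 4)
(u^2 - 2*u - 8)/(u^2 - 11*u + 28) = (u + 2)/(u - 7)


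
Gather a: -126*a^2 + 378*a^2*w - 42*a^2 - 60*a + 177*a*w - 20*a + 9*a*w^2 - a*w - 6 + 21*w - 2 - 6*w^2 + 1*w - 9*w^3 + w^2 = a^2*(378*w - 168) + a*(9*w^2 + 176*w - 80) - 9*w^3 - 5*w^2 + 22*w - 8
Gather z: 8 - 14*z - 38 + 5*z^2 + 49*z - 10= 5*z^2 + 35*z - 40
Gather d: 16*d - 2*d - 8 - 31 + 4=14*d - 35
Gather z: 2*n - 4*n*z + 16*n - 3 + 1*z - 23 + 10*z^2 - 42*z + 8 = 18*n + 10*z^2 + z*(-4*n - 41) - 18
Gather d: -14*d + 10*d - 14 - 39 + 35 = -4*d - 18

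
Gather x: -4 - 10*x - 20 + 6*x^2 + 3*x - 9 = 6*x^2 - 7*x - 33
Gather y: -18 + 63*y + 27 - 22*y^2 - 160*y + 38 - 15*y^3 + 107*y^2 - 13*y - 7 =-15*y^3 + 85*y^2 - 110*y + 40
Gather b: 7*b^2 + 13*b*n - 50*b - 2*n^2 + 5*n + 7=7*b^2 + b*(13*n - 50) - 2*n^2 + 5*n + 7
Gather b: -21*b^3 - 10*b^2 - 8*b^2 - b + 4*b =-21*b^3 - 18*b^2 + 3*b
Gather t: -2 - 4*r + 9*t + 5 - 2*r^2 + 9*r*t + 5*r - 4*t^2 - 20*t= -2*r^2 + r - 4*t^2 + t*(9*r - 11) + 3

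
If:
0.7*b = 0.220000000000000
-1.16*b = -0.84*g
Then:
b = 0.31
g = 0.43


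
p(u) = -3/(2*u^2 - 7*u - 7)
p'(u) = -3*(7 - 4*u)/(2*u^2 - 7*u - 7)^2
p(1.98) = 0.23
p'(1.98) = 0.02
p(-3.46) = -0.07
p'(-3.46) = -0.04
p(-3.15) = -0.09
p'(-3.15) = -0.05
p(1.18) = 0.24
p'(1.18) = -0.04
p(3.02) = 0.30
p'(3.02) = 0.16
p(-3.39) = -0.08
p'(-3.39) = -0.04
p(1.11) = 0.24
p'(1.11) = -0.05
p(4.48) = -1.68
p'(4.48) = 10.33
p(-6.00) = -0.03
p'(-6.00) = -0.00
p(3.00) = 0.30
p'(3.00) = 0.15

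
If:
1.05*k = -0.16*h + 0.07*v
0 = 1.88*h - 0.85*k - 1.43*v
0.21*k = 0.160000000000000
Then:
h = -12.24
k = 0.76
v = -16.54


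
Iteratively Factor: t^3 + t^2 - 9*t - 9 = (t + 1)*(t^2 - 9) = (t + 1)*(t + 3)*(t - 3)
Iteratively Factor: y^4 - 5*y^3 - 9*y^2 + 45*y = (y)*(y^3 - 5*y^2 - 9*y + 45) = y*(y - 3)*(y^2 - 2*y - 15) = y*(y - 5)*(y - 3)*(y + 3)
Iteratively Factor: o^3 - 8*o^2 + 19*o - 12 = (o - 4)*(o^2 - 4*o + 3) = (o - 4)*(o - 1)*(o - 3)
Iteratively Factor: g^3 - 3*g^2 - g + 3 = (g - 3)*(g^2 - 1) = (g - 3)*(g - 1)*(g + 1)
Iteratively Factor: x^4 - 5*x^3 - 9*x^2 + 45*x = (x - 5)*(x^3 - 9*x) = (x - 5)*(x + 3)*(x^2 - 3*x) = x*(x - 5)*(x + 3)*(x - 3)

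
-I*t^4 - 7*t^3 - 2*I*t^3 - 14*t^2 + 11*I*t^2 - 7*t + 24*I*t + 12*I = (t + 1)*(t - 4*I)*(t - 3*I)*(-I*t - I)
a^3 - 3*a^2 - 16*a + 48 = (a - 4)*(a - 3)*(a + 4)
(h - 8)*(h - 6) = h^2 - 14*h + 48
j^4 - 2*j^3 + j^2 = j^2*(j - 1)^2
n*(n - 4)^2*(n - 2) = n^4 - 10*n^3 + 32*n^2 - 32*n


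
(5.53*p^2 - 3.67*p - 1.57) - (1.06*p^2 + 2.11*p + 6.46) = 4.47*p^2 - 5.78*p - 8.03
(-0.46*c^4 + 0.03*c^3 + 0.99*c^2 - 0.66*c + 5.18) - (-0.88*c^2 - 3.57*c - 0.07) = -0.46*c^4 + 0.03*c^3 + 1.87*c^2 + 2.91*c + 5.25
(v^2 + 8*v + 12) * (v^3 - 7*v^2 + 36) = v^5 + v^4 - 44*v^3 - 48*v^2 + 288*v + 432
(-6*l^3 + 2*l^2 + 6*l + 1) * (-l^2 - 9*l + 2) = 6*l^5 + 52*l^4 - 36*l^3 - 51*l^2 + 3*l + 2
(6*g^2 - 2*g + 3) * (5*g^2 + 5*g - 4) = 30*g^4 + 20*g^3 - 19*g^2 + 23*g - 12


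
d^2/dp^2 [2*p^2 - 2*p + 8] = 4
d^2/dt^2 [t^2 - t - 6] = 2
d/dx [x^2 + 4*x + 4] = 2*x + 4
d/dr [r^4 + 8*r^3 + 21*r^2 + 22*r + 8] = 4*r^3 + 24*r^2 + 42*r + 22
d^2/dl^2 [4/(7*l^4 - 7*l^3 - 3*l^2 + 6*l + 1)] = 8*(3*(-14*l^2 + 7*l + 1)*(7*l^4 - 7*l^3 - 3*l^2 + 6*l + 1) + (28*l^3 - 21*l^2 - 6*l + 6)^2)/(7*l^4 - 7*l^3 - 3*l^2 + 6*l + 1)^3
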